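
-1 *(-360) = 360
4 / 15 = 0.27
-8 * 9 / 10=-7.20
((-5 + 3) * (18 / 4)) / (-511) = 0.02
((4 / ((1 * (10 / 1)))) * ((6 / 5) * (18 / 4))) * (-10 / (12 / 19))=-171 / 5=-34.20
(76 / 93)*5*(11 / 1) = 44.95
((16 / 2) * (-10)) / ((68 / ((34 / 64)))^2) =-5 / 1024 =-0.00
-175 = -175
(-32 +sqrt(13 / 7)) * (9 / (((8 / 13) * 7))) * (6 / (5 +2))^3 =-101088 / 2401 +3159 * sqrt(91) / 16807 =-40.31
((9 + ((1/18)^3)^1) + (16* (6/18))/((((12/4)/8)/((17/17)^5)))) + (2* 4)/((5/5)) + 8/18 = 31.67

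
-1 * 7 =-7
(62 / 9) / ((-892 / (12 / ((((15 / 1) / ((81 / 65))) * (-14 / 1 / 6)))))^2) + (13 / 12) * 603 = 672530428775253 / 1029514622500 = 653.25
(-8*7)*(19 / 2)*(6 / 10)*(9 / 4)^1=-3591 / 5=-718.20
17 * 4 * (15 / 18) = 170 / 3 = 56.67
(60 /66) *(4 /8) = 5 /11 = 0.45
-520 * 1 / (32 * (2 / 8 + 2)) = -65 / 9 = -7.22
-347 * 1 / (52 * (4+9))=-347 / 676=-0.51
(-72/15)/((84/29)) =-58/35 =-1.66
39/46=0.85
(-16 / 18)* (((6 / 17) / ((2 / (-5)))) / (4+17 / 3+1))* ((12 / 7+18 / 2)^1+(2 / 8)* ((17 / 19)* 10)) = 17225 / 18088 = 0.95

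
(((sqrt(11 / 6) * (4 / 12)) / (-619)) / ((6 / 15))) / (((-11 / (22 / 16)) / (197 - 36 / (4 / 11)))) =245 * sqrt(66) / 89136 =0.02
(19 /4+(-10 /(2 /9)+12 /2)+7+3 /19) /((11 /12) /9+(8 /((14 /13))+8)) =-1.74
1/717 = 0.00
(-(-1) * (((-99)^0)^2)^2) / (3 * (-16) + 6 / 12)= -2 / 95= -0.02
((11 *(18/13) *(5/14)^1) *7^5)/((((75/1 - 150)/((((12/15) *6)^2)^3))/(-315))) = 953924712136704/203125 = 4696244736.67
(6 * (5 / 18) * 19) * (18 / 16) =285 / 8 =35.62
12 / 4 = 3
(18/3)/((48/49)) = 49/8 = 6.12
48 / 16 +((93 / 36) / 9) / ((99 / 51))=11219 / 3564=3.15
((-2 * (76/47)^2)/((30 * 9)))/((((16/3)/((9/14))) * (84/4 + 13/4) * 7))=-0.00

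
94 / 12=47 / 6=7.83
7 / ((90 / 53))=371 / 90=4.12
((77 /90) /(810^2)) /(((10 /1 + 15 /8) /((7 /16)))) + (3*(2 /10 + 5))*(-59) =-10326252923461 /11219310000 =-920.40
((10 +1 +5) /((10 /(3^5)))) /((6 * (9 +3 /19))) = 1026 /145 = 7.08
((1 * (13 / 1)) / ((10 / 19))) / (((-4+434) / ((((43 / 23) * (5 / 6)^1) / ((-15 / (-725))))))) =7163 / 1656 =4.33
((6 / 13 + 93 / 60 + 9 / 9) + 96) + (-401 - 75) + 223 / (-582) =-28551937 / 75660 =-377.37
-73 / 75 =-0.97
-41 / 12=-3.42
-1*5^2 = -25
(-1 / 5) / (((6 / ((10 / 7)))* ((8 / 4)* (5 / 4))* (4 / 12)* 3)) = -0.02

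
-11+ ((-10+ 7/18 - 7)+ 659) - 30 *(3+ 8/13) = 522.93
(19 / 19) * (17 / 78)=17 / 78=0.22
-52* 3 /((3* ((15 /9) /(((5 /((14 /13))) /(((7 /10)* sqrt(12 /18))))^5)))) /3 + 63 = 63- 84846251953125* sqrt(6) /564950498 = -367809.98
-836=-836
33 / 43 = 0.77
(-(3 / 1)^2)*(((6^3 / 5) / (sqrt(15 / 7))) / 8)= -81*sqrt(105) / 25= -33.20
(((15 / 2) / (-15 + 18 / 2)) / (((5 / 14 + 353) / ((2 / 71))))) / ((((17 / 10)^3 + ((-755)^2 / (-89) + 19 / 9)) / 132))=1233540000 / 599982889675273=0.00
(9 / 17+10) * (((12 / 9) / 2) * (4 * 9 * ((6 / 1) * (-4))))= -103104 / 17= -6064.94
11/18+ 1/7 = 95/126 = 0.75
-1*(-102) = 102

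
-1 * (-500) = 500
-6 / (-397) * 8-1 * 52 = -51.88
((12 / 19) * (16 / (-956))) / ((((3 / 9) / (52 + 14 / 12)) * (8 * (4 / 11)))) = -10527 / 18164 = -0.58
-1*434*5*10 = -21700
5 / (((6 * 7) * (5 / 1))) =1 / 42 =0.02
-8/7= -1.14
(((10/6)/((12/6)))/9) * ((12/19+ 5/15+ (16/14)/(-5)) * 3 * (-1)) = -1469/7182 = -0.20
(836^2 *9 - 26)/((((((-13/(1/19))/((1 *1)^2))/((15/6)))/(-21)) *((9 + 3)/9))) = 990680985/988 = 1002713.55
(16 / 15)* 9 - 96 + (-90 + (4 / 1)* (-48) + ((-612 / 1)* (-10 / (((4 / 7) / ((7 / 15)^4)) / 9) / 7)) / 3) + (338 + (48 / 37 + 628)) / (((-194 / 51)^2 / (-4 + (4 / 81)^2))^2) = -5576356992593624498 / 72532471503544875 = -76.88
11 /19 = 0.58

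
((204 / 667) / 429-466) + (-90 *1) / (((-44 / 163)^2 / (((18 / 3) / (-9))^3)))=-314867779 / 3147573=-100.04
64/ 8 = 8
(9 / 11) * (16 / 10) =72 / 55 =1.31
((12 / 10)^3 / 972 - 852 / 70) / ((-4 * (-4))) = -23959 / 31500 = -0.76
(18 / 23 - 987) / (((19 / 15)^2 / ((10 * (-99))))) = 5052638250 / 8303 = 608531.65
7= 7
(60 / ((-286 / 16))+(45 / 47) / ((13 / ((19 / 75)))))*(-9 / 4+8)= -2579979 / 134420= -19.19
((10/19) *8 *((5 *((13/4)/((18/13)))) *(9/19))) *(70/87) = 18.83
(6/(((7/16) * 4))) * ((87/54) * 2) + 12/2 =358/21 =17.05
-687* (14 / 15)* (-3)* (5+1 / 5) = 250068 / 25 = 10002.72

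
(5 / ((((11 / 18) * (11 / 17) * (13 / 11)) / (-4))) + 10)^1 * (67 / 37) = -314230 / 5291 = -59.39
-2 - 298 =-300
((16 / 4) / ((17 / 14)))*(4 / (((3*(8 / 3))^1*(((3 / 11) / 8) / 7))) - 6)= 16240 / 51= 318.43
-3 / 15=-1 / 5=-0.20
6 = 6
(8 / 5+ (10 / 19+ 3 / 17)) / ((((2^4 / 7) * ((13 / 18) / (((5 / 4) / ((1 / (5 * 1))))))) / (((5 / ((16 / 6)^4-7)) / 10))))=94890285 / 948369344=0.10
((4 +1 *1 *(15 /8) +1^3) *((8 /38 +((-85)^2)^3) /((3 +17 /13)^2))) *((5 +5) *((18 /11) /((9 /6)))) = 90827032100441325 /59584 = 1524352713823.20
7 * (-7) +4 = -45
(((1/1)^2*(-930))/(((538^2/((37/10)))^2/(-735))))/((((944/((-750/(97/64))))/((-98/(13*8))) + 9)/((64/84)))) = 16376149125/2121406481038829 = 0.00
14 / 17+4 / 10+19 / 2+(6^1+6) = 3863 / 170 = 22.72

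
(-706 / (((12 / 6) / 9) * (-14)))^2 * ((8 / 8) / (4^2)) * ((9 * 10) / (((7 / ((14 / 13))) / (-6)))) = -267386.07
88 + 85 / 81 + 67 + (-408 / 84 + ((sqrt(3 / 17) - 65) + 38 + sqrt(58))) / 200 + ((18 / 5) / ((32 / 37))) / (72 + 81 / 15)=sqrt(51) / 3400 + sqrt(58) / 200 + 1520827057 / 9752400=155.98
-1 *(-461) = 461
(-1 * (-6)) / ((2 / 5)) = 15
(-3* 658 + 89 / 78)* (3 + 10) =-25647.17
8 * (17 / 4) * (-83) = -2822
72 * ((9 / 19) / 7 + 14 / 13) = 142488 / 1729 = 82.41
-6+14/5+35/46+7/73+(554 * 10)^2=515311924657/16790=30691597.66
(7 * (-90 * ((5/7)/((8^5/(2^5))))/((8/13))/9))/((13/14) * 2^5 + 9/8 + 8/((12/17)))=-105/55808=-0.00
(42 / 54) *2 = 14 / 9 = 1.56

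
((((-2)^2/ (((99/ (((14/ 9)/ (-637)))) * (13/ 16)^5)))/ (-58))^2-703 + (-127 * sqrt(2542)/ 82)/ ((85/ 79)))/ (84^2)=-535825078923799217935396031/ 5378067932982149946254457744-10033 * sqrt(2542)/ 49180320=-0.11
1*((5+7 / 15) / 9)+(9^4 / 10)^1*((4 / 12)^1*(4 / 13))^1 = 119164 / 1755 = 67.90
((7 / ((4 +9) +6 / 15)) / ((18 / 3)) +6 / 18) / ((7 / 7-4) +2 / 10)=-845 / 5628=-0.15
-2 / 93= -0.02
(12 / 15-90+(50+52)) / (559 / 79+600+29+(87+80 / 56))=35392 / 2003255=0.02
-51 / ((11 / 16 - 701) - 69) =272 / 4103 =0.07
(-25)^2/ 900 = 25/ 36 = 0.69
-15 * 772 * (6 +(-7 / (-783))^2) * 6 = -28398660760 / 68121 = -416885.55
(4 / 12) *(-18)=-6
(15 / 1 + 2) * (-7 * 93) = -11067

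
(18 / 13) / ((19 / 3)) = 54 / 247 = 0.22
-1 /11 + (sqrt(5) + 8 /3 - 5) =-80 /33 + sqrt(5) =-0.19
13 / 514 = 0.03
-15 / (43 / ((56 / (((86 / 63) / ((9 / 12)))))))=-19845 / 1849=-10.73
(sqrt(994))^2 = 994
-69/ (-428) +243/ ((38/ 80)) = 4161471/ 8132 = 511.74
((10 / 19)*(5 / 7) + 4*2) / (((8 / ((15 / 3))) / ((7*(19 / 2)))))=348.12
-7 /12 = -0.58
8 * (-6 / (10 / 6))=-144 / 5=-28.80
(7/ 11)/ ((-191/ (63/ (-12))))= 147/ 8404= 0.02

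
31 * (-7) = -217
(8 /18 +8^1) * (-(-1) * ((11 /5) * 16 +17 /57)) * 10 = 2997.63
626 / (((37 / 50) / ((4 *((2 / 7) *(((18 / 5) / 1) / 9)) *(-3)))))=-300480 / 259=-1160.15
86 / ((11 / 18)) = 1548 / 11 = 140.73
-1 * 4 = -4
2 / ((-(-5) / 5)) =2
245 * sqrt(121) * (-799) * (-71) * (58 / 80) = 886730999 / 8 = 110841374.88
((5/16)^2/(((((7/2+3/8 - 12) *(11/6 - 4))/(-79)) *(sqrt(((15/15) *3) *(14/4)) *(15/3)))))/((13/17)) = -1343 *sqrt(42)/246064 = -0.04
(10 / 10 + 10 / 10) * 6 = 12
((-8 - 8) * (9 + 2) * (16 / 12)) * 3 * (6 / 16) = -264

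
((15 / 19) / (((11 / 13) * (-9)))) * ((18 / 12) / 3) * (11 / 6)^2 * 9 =-715 / 456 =-1.57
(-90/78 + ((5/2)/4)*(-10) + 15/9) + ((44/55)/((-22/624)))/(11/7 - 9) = -23017/8580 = -2.68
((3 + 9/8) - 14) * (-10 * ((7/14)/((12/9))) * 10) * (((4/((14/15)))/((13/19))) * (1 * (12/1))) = 5065875/182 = 27834.48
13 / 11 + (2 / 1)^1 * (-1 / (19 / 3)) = 181 / 209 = 0.87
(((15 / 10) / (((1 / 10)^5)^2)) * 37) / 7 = 555000000000 / 7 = 79285714285.71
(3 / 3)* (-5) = -5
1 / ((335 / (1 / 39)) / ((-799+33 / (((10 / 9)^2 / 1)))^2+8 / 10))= 29671729 / 650000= 45.65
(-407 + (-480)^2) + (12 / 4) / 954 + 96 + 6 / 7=512180029 / 2226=230089.86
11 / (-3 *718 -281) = -11 / 2435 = -0.00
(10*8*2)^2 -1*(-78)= 25678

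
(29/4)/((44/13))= 377/176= 2.14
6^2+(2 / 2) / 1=37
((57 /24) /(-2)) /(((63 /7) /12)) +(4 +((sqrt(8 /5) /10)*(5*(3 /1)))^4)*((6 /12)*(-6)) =-15739 /300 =-52.46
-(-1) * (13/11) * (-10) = -130/11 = -11.82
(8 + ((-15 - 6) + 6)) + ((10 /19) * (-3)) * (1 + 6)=-343 /19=-18.05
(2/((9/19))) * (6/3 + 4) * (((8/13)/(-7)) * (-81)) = 16416/91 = 180.40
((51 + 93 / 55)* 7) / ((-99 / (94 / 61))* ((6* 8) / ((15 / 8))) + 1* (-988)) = -476721 / 3402718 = -0.14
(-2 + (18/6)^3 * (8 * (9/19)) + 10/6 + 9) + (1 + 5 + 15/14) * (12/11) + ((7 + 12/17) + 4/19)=858817/6783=126.61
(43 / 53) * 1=43 / 53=0.81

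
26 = 26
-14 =-14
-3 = -3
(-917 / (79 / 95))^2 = 7589023225 / 6241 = 1215994.75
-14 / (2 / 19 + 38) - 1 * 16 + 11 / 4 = -9859 / 724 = -13.62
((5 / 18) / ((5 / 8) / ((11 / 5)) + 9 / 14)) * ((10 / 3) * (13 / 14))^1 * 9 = 14300 / 1713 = 8.35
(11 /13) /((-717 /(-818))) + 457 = 4268695 /9321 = 457.97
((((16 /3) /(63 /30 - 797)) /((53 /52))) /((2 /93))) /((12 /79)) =-2546960 /1263891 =-2.02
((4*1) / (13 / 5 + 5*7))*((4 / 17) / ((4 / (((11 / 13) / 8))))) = 55 / 83096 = 0.00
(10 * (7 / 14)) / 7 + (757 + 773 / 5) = 31931 / 35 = 912.31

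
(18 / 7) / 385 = 0.01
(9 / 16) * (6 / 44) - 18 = -6309 / 352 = -17.92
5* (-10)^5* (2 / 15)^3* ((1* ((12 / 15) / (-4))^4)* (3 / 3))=-256 / 135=-1.90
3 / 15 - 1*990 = -989.80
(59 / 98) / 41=59 / 4018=0.01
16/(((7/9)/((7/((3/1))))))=48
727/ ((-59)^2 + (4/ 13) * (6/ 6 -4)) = 0.21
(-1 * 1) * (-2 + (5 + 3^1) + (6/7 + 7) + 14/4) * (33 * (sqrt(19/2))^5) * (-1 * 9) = 1433982.00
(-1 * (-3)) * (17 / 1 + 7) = 72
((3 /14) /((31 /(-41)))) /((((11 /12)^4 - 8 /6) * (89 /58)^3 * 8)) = 31102413696 /1989788396911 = 0.02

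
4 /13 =0.31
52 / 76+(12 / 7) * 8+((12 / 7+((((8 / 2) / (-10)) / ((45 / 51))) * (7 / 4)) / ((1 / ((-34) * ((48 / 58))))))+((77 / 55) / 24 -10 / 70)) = 88751923 / 2314200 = 38.35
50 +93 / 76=3893 / 76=51.22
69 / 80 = 0.86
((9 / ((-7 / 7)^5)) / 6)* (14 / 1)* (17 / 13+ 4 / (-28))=-318 / 13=-24.46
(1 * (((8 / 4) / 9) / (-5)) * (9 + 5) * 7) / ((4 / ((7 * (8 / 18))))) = -1372 / 405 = -3.39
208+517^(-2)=55596113 / 267289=208.00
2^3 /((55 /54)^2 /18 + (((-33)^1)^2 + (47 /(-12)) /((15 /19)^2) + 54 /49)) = 514382400 /69690816487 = 0.01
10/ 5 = 2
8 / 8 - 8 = -7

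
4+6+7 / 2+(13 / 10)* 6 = 213 / 10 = 21.30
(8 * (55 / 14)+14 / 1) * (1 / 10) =159 / 35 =4.54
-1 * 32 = -32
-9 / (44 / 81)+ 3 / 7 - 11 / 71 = -356329 / 21868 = -16.29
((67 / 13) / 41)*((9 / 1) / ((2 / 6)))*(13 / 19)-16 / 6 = -805 / 2337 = -0.34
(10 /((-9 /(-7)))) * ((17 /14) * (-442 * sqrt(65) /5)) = -7514 * sqrt(65) /9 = -6731.09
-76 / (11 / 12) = -912 / 11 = -82.91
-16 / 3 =-5.33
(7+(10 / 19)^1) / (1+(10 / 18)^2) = 11583 / 2014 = 5.75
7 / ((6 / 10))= 35 / 3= 11.67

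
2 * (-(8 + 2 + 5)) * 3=-90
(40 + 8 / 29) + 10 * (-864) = -249392 / 29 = -8599.72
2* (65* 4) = 520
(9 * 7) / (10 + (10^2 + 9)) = 9 / 17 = 0.53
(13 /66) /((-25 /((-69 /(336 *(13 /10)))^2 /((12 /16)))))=-529 /2018016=-0.00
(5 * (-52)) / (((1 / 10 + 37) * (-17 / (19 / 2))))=24700 / 6307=3.92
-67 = -67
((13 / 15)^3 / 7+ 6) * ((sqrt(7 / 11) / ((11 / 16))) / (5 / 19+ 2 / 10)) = 10939972 * sqrt(77) / 6288975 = 15.26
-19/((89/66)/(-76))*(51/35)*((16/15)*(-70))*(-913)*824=39003898509312/445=87649210133.29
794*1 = 794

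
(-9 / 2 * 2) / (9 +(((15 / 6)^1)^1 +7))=-18 / 37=-0.49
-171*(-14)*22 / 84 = 627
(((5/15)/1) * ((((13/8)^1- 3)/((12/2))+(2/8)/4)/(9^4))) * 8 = -4/59049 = -0.00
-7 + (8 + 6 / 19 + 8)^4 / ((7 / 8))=73875294271 / 912247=80981.68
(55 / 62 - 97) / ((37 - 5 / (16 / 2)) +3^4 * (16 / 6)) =-23836 / 62589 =-0.38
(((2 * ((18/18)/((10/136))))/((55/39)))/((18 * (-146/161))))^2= 1.40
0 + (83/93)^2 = 6889/8649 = 0.80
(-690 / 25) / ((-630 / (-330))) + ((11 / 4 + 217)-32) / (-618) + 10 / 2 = -844517 / 86520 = -9.76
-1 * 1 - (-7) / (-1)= -8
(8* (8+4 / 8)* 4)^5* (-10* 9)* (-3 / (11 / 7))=2813884870164480 / 11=255807715469498.18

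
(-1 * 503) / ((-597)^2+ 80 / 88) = -5533 / 3920509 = -0.00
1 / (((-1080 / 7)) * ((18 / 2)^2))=-7 / 87480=-0.00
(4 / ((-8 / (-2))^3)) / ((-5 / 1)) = -1 / 80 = -0.01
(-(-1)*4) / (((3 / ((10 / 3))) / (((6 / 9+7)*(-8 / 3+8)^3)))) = 5169.16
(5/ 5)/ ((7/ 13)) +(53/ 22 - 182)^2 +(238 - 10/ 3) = 32489.42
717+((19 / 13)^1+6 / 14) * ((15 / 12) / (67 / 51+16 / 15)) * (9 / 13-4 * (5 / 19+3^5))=-248.11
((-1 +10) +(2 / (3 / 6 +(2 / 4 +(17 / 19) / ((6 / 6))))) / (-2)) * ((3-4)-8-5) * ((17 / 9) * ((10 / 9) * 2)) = -497.87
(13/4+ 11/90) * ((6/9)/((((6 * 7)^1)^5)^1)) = 607/35286632640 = 0.00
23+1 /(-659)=15156 /659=23.00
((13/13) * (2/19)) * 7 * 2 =28/19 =1.47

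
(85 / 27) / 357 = 5 / 567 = 0.01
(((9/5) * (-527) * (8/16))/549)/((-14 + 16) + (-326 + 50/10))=0.00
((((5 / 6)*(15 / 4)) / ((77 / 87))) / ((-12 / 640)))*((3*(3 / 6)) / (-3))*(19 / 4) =68875 / 154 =447.24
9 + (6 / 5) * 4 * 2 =93 / 5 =18.60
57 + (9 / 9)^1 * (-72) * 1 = -15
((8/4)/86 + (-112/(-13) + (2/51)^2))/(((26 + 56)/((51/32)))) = 12562465/74807616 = 0.17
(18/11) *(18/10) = 162/55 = 2.95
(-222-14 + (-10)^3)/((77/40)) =-49440/77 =-642.08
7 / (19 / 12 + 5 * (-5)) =-84 / 281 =-0.30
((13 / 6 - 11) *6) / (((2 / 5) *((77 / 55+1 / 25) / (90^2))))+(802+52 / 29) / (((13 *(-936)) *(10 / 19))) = -745312.63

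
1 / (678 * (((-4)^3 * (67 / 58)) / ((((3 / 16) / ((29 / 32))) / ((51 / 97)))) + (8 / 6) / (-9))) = -873 / 111290536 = -0.00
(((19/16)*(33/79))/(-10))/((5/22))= -6897/31600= -0.22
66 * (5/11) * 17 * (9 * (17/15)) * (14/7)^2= 20808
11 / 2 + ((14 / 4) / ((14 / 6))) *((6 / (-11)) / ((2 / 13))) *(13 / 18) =73 / 44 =1.66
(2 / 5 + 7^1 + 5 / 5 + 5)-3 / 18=397 / 30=13.23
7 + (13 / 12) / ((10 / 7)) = 7.76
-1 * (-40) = 40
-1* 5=-5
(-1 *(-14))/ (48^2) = 7/ 1152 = 0.01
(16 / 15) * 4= 64 / 15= 4.27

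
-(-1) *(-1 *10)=-10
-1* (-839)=839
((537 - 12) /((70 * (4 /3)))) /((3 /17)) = 255 /8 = 31.88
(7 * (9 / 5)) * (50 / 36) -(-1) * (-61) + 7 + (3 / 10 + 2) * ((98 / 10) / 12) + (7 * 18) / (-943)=-19664539 / 565800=-34.76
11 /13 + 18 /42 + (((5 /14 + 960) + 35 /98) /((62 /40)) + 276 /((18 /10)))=6553948 /8463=774.42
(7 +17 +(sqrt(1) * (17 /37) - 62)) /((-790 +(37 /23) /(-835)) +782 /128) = 1707247680 /35649426481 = 0.05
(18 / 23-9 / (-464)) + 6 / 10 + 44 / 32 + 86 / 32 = 145793 / 26680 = 5.46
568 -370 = 198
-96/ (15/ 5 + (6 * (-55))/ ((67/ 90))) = 2144/ 9833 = 0.22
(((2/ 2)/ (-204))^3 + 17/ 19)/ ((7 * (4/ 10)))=721621345/ 2258250624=0.32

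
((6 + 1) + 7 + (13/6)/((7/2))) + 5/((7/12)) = 487/21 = 23.19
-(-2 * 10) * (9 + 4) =260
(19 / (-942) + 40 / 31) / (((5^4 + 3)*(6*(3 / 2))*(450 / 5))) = 37091 / 14854473360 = 0.00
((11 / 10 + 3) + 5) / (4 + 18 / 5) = 91 / 76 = 1.20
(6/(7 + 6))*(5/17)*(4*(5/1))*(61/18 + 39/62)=224200/20553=10.91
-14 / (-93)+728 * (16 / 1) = 1083278 / 93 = 11648.15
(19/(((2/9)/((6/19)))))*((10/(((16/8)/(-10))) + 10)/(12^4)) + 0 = -5/96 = -0.05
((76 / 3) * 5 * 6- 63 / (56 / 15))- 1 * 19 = 5793 / 8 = 724.12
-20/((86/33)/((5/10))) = -165/43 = -3.84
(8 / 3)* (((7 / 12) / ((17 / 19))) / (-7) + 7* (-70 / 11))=-200338 / 1683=-119.04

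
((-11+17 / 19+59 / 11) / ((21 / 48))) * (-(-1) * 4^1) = -63424 / 1463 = -43.35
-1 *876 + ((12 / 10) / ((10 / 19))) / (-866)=-18965457 / 21650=-876.00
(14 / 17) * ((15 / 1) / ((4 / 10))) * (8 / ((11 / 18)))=75600 / 187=404.28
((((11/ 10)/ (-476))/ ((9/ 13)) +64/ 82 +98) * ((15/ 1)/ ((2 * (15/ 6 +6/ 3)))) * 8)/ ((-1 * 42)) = -173496137/ 5532786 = -31.36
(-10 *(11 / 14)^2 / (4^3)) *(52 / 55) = -0.09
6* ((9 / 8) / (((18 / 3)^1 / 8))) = 9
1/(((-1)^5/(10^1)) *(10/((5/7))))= -5/7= -0.71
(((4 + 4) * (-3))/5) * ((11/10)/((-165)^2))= -4/20625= -0.00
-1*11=-11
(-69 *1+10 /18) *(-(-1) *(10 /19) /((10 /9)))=-616 /19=-32.42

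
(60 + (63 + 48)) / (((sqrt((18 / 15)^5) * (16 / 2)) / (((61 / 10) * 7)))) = 40565 * sqrt(30) / 384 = 578.60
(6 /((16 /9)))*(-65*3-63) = -3483 /4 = -870.75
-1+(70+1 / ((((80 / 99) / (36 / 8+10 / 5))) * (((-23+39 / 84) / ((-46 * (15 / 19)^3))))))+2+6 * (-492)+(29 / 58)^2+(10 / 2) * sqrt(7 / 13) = -24866006721 / 8656058+5 * sqrt(91) / 13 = -2869.00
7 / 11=0.64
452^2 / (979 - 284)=204304 / 695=293.96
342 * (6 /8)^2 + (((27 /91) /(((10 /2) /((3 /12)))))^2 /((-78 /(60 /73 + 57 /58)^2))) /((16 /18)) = 2376054663500306853 /12351162007475200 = 192.37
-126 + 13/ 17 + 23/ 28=-59221/ 476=-124.41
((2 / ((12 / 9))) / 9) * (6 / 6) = 1 / 6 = 0.17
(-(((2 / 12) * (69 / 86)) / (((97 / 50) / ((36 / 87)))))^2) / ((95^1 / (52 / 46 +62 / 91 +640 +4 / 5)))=-139206092400 / 25297136768449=-0.01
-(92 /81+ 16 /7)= -1940 /567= -3.42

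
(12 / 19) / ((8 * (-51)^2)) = 1 / 32946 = 0.00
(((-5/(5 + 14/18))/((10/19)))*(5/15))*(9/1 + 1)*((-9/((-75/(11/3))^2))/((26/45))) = 0.20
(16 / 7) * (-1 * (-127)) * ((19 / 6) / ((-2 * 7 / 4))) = -38608 / 147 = -262.64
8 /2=4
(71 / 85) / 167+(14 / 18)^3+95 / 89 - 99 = -89756581664 / 920985795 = -97.46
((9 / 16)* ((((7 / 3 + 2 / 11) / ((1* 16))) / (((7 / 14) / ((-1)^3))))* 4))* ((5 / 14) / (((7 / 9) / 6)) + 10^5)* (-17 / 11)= 20742271455 / 189728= 109326.36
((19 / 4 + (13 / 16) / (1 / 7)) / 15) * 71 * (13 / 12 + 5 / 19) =3640099 / 54720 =66.52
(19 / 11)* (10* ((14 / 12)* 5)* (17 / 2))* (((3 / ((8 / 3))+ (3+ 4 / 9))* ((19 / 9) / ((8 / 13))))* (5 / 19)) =1208787125 / 342144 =3532.98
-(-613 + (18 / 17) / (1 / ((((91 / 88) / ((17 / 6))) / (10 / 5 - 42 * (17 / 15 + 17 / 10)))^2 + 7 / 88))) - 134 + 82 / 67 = 152990509799 / 318637528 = 480.14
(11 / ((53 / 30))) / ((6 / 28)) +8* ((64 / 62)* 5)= 115580 / 1643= 70.35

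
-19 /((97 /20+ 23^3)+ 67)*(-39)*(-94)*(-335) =1889400 /991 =1906.56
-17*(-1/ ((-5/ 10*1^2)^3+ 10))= 136/ 79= 1.72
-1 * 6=-6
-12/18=-2/3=-0.67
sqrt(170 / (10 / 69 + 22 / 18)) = 3 * sqrt(1106530) / 283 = 11.15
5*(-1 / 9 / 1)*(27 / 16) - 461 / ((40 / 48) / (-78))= 3451893 / 80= 43148.66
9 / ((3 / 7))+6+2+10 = 39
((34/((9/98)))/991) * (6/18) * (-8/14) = -1904/26757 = -0.07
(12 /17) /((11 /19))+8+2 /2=10.22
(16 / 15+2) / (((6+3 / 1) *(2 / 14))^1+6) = 322 / 765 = 0.42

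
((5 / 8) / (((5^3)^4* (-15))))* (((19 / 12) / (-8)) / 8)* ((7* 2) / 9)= 133 / 20250000000000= 0.00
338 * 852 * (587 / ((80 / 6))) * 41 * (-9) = -23391174573 / 5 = -4678234914.60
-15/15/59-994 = -58647/59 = -994.02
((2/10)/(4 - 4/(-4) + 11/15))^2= 9/7396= 0.00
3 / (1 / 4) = 12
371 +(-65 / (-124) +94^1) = 57725 / 124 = 465.52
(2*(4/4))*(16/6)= 16/3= 5.33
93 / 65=1.43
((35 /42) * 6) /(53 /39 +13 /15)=975 /434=2.25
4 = 4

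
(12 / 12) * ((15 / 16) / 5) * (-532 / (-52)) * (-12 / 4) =-5.75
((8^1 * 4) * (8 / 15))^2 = 291.27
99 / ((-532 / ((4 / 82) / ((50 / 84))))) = -297 / 19475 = -0.02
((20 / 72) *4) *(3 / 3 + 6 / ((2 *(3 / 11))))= 40 / 3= 13.33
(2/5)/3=2/15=0.13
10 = 10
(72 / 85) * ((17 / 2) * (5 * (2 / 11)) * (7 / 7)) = 72 / 11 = 6.55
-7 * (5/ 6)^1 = -35/ 6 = -5.83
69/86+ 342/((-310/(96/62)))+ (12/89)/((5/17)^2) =120033693/183887350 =0.65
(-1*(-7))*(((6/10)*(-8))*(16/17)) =-2688/85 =-31.62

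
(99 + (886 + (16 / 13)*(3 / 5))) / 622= 1.58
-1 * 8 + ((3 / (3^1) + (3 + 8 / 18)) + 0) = -32 / 9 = -3.56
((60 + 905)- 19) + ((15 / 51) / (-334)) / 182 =946.00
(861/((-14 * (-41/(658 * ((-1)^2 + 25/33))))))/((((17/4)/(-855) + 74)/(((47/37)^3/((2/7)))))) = 23714371317420/141002401529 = 168.18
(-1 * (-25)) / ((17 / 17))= 25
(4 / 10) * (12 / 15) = 0.32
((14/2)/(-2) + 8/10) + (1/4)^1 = -2.45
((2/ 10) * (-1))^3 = -1/ 125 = -0.01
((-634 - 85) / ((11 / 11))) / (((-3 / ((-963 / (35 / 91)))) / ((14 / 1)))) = -42005418 / 5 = -8401083.60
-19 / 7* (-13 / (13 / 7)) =19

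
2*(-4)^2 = 32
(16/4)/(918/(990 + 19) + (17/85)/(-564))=11381520/2587751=4.40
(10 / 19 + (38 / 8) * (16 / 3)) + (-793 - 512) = -1279.14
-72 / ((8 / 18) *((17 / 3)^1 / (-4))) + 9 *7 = 3015 / 17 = 177.35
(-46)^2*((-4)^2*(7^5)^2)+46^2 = 9563482032260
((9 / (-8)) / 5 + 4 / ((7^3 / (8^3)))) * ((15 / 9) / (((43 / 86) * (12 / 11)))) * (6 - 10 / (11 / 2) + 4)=394165 / 2744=143.65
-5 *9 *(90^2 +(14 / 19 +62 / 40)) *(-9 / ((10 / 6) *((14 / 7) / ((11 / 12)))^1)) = 2743272279 / 3040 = 902392.20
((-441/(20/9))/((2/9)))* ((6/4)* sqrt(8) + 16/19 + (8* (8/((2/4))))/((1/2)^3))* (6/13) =-521669484/1235- 321489* sqrt(2)/260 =-424153.11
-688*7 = -4816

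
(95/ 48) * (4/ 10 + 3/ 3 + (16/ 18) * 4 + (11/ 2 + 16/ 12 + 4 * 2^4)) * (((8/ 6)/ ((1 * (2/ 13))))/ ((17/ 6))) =1684787/ 3672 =458.82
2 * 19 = 38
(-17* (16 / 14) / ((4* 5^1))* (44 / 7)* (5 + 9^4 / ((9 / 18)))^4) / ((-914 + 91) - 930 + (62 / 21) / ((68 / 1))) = 4530996286721797331472 / 43806385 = 103432325829255.19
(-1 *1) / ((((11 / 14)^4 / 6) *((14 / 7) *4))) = -28812 / 14641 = -1.97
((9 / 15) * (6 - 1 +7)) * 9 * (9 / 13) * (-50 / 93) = -24.12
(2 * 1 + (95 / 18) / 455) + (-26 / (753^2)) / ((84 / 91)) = 311374753 / 154793457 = 2.01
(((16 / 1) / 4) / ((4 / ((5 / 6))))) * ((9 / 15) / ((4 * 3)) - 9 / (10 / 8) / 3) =-47 / 24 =-1.96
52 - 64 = -12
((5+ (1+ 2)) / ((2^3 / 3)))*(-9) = -27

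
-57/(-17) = 3.35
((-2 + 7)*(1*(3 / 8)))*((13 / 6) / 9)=65 / 144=0.45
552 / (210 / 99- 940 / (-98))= 223146 / 4735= 47.13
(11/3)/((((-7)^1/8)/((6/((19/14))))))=-352/19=-18.53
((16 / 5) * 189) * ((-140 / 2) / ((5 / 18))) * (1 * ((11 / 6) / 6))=-46569.60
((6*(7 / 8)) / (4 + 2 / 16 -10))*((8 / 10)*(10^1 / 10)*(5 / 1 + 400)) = -13608 / 47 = -289.53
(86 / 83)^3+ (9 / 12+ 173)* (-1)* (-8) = 1391.11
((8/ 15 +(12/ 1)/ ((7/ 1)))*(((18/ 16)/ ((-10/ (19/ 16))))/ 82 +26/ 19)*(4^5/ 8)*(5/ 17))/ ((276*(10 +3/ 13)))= 2090620337/ 51043024620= 0.04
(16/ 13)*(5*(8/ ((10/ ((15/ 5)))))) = 192/ 13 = 14.77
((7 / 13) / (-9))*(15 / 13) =-35 / 507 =-0.07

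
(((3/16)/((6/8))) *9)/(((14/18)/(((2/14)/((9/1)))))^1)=9/196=0.05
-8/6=-4/3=-1.33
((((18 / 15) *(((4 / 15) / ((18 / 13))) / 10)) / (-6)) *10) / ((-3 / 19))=494 / 2025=0.24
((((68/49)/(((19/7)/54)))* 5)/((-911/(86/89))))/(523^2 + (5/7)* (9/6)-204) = -631584/1178965441813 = -0.00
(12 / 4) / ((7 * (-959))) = -3 / 6713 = -0.00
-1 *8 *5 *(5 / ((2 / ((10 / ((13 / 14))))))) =-14000 / 13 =-1076.92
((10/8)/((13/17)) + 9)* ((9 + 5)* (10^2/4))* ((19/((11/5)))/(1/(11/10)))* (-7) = -12871075/52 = -247520.67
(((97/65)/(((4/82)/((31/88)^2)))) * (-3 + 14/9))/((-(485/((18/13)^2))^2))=28723329/335220457000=0.00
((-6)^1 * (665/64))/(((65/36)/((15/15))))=-3591/104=-34.53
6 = 6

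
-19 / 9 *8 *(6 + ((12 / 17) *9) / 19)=-106.98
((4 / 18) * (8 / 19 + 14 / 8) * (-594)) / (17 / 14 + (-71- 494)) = 8470 / 16663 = 0.51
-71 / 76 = -0.93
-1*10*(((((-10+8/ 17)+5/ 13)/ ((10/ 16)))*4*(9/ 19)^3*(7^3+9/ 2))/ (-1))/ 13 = -32766392160/ 19705907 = -1662.77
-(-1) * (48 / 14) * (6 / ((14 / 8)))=576 / 49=11.76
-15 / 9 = -5 / 3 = -1.67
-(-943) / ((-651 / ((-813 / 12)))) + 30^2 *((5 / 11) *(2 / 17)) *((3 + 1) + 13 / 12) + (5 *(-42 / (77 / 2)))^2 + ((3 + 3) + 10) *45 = 5852128481 / 5356428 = 1092.54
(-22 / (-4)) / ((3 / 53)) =583 / 6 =97.17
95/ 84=1.13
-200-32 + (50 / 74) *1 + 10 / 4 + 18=-15601 / 74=-210.82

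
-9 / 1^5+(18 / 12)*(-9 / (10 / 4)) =-72 / 5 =-14.40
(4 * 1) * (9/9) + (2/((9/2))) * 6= 20/3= 6.67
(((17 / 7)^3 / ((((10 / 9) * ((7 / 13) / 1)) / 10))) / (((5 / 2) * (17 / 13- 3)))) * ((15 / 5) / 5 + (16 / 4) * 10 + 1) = -1554315984 / 660275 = -2354.04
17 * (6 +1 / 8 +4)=1377 / 8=172.12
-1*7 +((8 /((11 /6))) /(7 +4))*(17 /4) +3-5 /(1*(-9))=-1915 /1089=-1.76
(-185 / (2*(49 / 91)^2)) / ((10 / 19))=-118807 / 196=-606.16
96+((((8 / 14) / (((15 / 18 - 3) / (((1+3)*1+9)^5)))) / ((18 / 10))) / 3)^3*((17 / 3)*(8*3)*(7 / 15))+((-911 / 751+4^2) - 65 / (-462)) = -670087819334636584929869 / 1770547086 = -378463710247035.24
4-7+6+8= 11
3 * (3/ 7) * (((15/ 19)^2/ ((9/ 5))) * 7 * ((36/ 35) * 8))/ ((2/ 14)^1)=64800/ 361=179.50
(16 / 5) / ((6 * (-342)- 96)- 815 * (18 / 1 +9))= -0.00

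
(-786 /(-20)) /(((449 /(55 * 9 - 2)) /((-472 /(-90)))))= 7620794 /33675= 226.30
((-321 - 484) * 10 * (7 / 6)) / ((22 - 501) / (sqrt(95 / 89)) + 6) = 5353250 / 20416829 + 13495825 * sqrt(8455) / 61250487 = 20.52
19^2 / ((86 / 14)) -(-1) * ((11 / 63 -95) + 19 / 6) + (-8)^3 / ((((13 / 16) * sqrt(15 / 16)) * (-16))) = -178205 / 5418 + 2048 * sqrt(15) / 195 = 7.78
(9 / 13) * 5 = 45 / 13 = 3.46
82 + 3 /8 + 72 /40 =3367 /40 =84.18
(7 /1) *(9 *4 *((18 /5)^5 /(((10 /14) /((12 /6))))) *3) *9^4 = 131214670578432 /15625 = 8397738917.02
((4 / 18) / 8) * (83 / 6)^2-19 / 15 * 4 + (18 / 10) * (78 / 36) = 5377 / 1296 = 4.15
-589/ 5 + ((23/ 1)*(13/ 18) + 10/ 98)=-101.09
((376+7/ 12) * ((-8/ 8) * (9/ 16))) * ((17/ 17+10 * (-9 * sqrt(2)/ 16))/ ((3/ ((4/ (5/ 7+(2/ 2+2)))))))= -31633/ 416+1423485 * sqrt(2)/ 3328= 528.86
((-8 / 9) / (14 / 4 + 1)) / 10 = -8 / 405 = -0.02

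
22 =22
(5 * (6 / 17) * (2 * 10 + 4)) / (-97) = -720 / 1649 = -0.44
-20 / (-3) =20 / 3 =6.67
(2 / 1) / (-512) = -1 / 256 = -0.00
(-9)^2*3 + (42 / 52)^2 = 164709 / 676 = 243.65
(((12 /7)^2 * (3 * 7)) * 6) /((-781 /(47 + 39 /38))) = -2365200 /103873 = -22.77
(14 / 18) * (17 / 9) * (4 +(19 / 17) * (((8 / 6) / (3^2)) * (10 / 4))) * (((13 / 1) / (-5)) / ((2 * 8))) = -92183 / 87480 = -1.05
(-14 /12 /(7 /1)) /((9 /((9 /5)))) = -1 /30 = -0.03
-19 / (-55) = 19 / 55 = 0.35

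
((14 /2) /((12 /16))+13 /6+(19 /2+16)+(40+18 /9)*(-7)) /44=-257 /44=-5.84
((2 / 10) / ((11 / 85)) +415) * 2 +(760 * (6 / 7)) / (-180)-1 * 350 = 110758 / 231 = 479.47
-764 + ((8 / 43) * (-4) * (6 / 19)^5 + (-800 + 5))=-165990497495 / 106472257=-1559.00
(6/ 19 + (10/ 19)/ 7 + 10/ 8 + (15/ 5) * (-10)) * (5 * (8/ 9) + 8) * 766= -15408856/ 57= -270330.81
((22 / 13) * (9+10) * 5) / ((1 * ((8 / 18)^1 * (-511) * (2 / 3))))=-28215 / 26572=-1.06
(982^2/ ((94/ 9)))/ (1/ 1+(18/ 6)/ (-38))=164899404/ 1645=100242.80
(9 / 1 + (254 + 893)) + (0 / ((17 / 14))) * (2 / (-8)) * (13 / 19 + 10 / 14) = 1156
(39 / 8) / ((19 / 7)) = 273 / 152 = 1.80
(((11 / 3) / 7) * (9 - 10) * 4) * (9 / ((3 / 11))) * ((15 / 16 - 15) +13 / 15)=383207 / 420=912.40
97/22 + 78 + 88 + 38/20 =9477/55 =172.31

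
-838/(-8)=419/4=104.75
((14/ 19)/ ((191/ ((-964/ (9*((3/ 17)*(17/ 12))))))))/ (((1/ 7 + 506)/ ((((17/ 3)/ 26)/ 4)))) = -803012/ 4512998997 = -0.00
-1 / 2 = -0.50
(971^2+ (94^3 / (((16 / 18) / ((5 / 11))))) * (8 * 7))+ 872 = 272014803 / 11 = 24728618.45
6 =6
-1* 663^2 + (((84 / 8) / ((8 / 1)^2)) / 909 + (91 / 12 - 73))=-439634.42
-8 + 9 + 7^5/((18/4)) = 33623/9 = 3735.89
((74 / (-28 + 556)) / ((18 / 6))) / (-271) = -37 / 214632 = -0.00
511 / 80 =6.39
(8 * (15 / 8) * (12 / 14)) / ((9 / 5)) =50 / 7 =7.14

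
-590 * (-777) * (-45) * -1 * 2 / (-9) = -4584300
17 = 17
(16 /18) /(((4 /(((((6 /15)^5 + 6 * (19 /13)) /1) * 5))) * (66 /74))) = 26393284 /2413125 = 10.94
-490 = -490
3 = 3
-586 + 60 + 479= -47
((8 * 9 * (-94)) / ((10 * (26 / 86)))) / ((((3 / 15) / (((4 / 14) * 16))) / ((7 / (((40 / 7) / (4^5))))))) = -4172120064 / 65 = -64186462.52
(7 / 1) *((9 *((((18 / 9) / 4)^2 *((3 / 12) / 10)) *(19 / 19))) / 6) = 21 / 320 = 0.07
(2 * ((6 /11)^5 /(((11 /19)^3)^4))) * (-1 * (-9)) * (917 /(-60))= -23673368483060722645968 /2527235142496468855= -9367.30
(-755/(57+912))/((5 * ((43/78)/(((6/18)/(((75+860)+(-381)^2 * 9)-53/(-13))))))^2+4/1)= -86254220/12938872742036667660369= -0.00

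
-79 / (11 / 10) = -790 / 11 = -71.82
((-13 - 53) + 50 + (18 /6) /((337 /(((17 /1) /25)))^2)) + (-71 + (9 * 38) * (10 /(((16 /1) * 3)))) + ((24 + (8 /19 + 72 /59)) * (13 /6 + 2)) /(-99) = -1590833009398859 /94528305382500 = -16.83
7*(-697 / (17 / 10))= -2870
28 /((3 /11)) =308 /3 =102.67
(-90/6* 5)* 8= -600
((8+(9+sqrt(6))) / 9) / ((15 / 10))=2 * sqrt(6) / 27+34 / 27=1.44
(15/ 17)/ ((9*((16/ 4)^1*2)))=5/ 408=0.01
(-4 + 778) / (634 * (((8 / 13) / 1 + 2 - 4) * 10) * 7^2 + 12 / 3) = -5031 / 2795914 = -0.00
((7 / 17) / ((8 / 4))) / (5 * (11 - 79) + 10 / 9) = -63 / 103700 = -0.00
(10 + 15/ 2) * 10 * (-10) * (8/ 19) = -14000/ 19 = -736.84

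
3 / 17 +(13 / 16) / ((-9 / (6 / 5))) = 139 / 2040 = 0.07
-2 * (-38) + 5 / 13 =993 / 13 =76.38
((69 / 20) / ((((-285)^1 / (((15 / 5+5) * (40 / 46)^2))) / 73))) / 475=-2336 / 207575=-0.01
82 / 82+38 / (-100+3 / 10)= 617 / 997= 0.62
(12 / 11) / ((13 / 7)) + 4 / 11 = 136 / 143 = 0.95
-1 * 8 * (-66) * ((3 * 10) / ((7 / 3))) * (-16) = -760320 / 7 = -108617.14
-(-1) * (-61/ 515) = -61/ 515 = -0.12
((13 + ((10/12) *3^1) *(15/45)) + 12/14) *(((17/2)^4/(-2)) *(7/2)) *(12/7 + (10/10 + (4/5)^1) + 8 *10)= -150629371811/13440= -11207542.55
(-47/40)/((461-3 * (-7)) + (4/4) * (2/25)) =-235/96416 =-0.00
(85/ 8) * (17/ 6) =1445/ 48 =30.10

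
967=967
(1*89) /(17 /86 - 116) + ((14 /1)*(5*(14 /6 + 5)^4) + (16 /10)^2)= 4082708260106 /20166975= 202445.25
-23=-23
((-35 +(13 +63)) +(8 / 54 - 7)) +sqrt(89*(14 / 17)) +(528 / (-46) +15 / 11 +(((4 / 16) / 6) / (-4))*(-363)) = sqrt(21182) / 17 +6080087 / 218592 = 36.38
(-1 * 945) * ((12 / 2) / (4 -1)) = -1890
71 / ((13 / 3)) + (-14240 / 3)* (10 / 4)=-462161 / 39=-11850.28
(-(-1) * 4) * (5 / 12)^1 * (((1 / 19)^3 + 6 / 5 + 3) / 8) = 36011 / 41154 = 0.88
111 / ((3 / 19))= 703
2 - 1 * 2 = 0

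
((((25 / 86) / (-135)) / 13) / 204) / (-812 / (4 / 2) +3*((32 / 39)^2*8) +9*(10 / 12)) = 13 / 6121548972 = 0.00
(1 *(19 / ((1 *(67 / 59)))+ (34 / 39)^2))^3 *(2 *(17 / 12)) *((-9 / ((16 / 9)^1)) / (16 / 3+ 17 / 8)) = -96279188346748211669 / 9354919478140548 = -10291.82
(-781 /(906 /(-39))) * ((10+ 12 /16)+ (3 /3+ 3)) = 599027 /1208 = 495.88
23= 23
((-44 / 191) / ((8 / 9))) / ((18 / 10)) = -55 / 382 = -0.14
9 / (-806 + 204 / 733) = -6597 / 590594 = -0.01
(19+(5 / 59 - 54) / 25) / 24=6211 / 8850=0.70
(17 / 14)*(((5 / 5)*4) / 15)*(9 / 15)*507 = 17238 / 175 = 98.50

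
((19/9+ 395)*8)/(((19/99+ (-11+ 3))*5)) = -314512/3865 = -81.37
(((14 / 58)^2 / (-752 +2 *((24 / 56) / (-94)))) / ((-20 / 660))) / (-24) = -177331 / 1664581208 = -0.00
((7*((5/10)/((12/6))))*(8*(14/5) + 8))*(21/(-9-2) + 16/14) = -2242/55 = -40.76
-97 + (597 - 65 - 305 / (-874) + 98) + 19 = 482753 / 874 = 552.35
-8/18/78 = -2/351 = -0.01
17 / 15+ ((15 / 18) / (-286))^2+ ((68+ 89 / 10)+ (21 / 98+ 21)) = 10228754267 / 103062960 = 99.25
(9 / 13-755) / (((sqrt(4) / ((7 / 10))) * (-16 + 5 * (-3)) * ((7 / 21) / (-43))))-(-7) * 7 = -4229939 / 4030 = -1049.61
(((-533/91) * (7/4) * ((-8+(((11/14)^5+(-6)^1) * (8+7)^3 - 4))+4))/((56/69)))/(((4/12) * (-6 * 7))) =-29284935160143/1686616064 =-17363.13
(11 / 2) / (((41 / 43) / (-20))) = -4730 / 41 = -115.37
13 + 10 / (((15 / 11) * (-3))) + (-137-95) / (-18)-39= -140 / 9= -15.56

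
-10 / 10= -1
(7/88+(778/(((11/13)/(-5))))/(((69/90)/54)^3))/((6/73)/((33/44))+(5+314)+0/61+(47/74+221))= -4645715050673638531/1563806648844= -2970773.31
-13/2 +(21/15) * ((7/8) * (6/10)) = -1153/200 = -5.76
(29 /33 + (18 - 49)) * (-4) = 3976 /33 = 120.48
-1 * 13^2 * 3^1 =-507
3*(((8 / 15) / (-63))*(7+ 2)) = -8 / 35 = -0.23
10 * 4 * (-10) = -400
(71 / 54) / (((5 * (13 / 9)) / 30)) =71 / 13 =5.46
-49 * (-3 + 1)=98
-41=-41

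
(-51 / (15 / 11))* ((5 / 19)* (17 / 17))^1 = -187 / 19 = -9.84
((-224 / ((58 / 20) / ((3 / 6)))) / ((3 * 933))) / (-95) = 224 / 1542249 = 0.00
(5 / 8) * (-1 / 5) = -1 / 8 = -0.12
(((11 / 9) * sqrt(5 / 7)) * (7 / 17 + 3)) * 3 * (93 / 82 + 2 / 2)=7975 * sqrt(35) / 2091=22.56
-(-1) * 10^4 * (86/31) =860000/31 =27741.94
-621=-621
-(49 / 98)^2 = -1 / 4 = -0.25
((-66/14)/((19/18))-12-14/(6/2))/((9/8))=-67456/3591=-18.78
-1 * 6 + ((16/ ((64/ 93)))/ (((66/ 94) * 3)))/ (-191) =-152729/ 25212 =-6.06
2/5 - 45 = -223/5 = -44.60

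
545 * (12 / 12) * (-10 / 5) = -1090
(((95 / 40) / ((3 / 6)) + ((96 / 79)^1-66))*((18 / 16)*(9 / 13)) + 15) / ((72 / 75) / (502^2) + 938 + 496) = -547946472425 / 24742055190528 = -0.02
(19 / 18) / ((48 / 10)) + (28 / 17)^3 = 9949999 / 2122416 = 4.69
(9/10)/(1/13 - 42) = -117/5450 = -0.02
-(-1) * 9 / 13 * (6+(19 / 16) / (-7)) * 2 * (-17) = -137.24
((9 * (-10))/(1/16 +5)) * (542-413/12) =-243640/27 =-9023.70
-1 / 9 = -0.11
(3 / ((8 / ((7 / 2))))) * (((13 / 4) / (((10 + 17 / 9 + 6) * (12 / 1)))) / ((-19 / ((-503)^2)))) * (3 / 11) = -88806159 / 1230592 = -72.17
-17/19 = -0.89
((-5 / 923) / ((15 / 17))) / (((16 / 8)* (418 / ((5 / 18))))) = -85 / 41667912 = -0.00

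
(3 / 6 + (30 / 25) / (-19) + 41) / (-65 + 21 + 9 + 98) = 7873 / 11970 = 0.66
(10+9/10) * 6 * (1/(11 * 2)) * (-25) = -1635/22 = -74.32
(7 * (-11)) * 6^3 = -16632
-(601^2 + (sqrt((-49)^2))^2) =-363602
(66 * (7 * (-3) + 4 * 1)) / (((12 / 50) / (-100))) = 467500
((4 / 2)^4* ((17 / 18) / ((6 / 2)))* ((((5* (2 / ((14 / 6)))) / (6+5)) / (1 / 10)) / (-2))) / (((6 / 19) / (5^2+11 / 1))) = -258400 / 231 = -1118.61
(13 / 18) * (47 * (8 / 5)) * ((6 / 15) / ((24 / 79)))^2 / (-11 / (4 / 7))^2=15253004 / 60031125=0.25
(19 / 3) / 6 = 19 / 18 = 1.06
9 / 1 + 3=12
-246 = -246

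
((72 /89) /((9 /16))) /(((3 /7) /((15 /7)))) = 640 /89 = 7.19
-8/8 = -1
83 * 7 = 581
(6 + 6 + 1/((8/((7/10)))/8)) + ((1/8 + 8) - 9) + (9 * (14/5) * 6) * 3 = 18617/40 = 465.42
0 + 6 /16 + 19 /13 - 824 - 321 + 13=-117537 /104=-1130.16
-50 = -50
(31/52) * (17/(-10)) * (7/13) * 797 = -2940133/6760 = -434.93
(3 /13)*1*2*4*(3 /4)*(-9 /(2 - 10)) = 81 /52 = 1.56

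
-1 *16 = -16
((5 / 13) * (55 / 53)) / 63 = 275 / 43407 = 0.01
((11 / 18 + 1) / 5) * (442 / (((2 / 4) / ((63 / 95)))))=89726 / 475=188.90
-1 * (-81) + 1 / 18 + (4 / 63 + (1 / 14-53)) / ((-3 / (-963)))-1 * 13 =-1064803 / 63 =-16901.63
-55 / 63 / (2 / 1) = -55 / 126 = -0.44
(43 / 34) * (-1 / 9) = -43 / 306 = -0.14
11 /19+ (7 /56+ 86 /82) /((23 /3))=104929 /143336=0.73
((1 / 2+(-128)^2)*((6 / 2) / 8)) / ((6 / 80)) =163845 / 2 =81922.50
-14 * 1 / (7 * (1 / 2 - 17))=4 / 33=0.12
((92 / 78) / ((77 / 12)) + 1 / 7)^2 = 106929 / 1002001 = 0.11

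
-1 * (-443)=443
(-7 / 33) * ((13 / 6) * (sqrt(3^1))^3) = -91 * sqrt(3) / 66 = -2.39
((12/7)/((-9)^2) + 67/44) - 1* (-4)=5.54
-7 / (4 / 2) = -3.50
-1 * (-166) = 166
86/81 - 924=-74758/81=-922.94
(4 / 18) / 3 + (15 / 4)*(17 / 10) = 6.45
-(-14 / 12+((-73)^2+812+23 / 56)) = -1031561 / 168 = -6140.24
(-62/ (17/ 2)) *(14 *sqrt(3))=-1736 *sqrt(3)/ 17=-176.87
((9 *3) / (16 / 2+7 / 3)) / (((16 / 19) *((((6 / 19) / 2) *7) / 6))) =29241 / 1736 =16.84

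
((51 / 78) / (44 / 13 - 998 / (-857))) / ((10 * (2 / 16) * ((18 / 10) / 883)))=12864427 / 228069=56.41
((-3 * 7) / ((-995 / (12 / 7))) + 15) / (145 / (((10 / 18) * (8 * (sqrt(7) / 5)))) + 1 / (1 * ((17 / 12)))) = -151923968 / 54405462715 + 1003105128 * sqrt(7) / 10881092543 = 0.24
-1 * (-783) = 783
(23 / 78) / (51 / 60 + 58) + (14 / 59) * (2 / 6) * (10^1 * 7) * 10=49987790 / 902759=55.37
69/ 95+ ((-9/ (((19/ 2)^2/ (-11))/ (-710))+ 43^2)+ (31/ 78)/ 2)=301597091/ 281580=1071.09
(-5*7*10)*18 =-6300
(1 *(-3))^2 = 9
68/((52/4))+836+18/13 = 10954/13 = 842.62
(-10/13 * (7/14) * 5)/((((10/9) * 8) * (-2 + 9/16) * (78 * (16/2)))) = 15/62192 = 0.00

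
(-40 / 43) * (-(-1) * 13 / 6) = -260 / 129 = -2.02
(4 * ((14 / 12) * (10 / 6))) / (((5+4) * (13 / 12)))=0.80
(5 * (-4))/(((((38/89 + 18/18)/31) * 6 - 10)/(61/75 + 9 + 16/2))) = 3686024/100605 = 36.64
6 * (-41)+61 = -185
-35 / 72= -0.49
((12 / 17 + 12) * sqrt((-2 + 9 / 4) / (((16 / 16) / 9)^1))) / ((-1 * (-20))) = 81 / 85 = 0.95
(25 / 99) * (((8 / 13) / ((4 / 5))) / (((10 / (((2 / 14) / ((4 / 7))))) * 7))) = 0.00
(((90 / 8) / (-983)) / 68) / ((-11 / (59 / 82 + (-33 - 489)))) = -1923525 / 241173152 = -0.01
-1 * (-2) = 2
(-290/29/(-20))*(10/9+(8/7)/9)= 13/21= 0.62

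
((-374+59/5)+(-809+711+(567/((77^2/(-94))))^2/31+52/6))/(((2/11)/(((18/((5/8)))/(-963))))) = 1198078007416/16224856725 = 73.84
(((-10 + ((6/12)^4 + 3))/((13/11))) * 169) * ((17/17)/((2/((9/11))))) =-12987/32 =-405.84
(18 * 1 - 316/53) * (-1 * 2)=-24.08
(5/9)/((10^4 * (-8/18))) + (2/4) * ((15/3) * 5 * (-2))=-25.00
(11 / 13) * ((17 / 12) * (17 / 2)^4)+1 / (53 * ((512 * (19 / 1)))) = 125822047951 / 20107776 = 6257.38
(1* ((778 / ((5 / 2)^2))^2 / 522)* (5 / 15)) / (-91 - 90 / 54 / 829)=-2007121744 / 18459388125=-0.11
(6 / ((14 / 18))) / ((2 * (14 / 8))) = 108 / 49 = 2.20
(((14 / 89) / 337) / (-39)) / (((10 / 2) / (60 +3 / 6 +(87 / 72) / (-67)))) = -136157 / 940460508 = -0.00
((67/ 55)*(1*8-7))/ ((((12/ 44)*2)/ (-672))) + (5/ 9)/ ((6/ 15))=-134947/ 90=-1499.41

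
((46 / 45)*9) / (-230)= -1 / 25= -0.04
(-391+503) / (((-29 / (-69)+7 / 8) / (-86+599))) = 31715712 / 715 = 44357.64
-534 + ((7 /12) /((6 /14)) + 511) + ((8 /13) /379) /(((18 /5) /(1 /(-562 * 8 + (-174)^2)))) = -549705937 /25403612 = -21.64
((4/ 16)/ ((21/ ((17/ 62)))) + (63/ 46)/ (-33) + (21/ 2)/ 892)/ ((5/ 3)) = -0.02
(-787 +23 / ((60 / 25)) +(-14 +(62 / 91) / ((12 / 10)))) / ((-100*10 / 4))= 287869 / 91000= 3.16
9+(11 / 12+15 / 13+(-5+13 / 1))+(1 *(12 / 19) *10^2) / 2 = 150125 / 2964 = 50.65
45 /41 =1.10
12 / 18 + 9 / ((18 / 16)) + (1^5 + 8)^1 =53 / 3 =17.67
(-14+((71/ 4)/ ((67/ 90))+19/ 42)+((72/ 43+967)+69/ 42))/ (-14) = -118656127/ 1694028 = -70.04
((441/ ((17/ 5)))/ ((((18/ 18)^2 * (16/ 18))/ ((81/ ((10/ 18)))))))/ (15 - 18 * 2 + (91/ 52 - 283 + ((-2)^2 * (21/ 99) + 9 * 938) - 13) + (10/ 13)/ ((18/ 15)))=413756343/ 158078002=2.62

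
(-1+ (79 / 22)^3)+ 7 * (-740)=-54674249 / 10648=-5134.70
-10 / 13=-0.77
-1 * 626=-626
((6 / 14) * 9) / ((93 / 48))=432 / 217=1.99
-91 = -91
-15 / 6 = -2.50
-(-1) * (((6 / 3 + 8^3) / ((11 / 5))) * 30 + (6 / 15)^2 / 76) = 36622511 / 5225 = 7009.09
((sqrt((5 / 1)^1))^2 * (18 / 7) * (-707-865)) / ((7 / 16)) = -2263680 / 49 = -46197.55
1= 1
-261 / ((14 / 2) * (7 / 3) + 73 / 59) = -14.85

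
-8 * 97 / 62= -388 / 31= -12.52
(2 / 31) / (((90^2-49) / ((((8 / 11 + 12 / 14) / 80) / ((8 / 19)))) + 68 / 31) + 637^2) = 2318 / 20728629053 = 0.00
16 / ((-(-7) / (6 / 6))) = 2.29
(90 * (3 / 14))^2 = 18225 / 49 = 371.94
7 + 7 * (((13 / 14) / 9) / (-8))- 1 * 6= 131 / 144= 0.91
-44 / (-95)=44 / 95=0.46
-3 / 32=-0.09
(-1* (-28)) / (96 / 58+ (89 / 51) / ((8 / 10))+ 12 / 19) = 3147312 / 502235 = 6.27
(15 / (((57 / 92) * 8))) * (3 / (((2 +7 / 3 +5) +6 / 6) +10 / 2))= 45 / 76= 0.59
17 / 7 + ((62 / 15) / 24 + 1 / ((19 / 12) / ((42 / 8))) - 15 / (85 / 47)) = -967609 / 406980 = -2.38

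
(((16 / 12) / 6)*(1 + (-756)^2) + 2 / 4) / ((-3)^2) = 2286157 / 162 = 14112.08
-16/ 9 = -1.78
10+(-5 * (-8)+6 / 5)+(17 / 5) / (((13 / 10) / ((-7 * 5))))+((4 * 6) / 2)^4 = 1345218 / 65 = 20695.66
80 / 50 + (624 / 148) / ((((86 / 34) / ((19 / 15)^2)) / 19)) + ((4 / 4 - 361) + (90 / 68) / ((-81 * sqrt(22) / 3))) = -36702724 / 119325 - 5 * sqrt(22) / 2244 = -307.60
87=87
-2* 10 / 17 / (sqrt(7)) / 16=-5* sqrt(7) / 476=-0.03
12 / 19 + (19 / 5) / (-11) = 299 / 1045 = 0.29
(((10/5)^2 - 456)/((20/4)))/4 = -113/5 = -22.60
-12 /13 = -0.92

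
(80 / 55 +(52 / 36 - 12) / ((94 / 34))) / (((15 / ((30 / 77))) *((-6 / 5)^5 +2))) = 4909375 / 39052629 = 0.13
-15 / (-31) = 15 / 31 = 0.48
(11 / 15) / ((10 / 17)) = 187 / 150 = 1.25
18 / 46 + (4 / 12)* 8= 211 / 69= 3.06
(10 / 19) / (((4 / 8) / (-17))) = -340 / 19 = -17.89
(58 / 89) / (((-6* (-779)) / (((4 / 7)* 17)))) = 1972 / 1455951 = 0.00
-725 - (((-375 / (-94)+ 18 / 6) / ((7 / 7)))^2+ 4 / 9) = -61575085 / 79524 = -774.30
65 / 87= 0.75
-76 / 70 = -38 / 35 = -1.09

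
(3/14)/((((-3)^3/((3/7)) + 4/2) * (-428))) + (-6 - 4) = -3655117/365512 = -10.00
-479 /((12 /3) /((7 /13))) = -3353 /52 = -64.48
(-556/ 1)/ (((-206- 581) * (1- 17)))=-139/ 3148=-0.04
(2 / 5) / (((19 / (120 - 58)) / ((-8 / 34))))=-496 / 1615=-0.31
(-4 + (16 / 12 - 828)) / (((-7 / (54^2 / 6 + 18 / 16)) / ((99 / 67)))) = 11445489 / 134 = 85414.10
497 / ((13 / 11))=5467 / 13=420.54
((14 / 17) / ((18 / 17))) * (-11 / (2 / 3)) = -77 / 6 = -12.83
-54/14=-27/7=-3.86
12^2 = 144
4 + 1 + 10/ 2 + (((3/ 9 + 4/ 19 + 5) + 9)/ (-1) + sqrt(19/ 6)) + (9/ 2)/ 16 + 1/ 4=-7319/ 1824 + sqrt(114)/ 6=-2.23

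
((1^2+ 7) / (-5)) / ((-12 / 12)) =8 / 5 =1.60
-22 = -22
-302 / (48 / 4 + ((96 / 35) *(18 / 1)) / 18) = -20.48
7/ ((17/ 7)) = 49/ 17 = 2.88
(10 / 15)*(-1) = -2 / 3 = -0.67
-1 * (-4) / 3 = 4 / 3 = 1.33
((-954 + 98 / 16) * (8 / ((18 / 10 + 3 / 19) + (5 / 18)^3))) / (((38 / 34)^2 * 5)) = -12780752184 / 20835913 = -613.40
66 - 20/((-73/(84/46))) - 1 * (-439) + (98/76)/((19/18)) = 307133774/606119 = 506.72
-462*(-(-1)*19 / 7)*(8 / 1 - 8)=0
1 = 1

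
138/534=23/89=0.26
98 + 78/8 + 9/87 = 12511/116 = 107.85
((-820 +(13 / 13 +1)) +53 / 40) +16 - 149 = -37987 / 40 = -949.68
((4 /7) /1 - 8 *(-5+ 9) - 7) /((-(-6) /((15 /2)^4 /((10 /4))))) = -907875 /112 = -8106.03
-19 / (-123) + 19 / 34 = 2983 / 4182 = 0.71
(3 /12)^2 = 1 /16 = 0.06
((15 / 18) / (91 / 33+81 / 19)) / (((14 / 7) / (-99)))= -103455 / 17608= -5.88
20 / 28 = 5 / 7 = 0.71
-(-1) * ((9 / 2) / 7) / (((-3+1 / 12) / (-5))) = 1.10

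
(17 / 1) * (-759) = -12903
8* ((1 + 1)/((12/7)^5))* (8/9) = 16807/17496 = 0.96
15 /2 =7.50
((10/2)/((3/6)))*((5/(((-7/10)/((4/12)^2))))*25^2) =-312500/63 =-4960.32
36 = 36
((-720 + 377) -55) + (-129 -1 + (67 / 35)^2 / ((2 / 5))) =-254231 / 490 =-518.84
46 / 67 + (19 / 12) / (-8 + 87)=44881 / 63516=0.71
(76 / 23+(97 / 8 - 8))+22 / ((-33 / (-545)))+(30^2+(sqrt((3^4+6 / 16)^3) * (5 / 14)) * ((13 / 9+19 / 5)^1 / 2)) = 1958.22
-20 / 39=-0.51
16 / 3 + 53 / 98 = 1727 / 294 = 5.87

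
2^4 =16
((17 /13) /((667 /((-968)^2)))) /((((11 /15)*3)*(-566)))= -3620320 /2453893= -1.48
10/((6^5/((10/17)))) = 25/33048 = 0.00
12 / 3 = 4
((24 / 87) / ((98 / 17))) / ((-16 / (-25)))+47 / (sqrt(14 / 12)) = 43.59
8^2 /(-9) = -64 /9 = -7.11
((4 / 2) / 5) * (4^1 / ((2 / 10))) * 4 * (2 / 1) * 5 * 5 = 1600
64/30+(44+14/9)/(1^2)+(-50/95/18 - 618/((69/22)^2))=-2286473/150765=-15.17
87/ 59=1.47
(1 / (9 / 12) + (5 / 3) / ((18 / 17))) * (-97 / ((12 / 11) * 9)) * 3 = -167519 / 1944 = -86.17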